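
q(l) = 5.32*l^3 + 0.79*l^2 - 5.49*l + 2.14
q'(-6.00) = 559.59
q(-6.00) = -1085.60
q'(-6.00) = 559.59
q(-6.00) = -1085.60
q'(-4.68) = 336.68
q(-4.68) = -500.18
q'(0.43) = -1.86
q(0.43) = 0.35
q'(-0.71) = 1.43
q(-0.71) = 4.53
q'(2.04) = 64.15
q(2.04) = 39.39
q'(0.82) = 6.54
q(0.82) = 1.10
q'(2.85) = 128.65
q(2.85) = 116.06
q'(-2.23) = 70.35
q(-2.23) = -40.69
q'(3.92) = 245.95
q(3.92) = 313.22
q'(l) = 15.96*l^2 + 1.58*l - 5.49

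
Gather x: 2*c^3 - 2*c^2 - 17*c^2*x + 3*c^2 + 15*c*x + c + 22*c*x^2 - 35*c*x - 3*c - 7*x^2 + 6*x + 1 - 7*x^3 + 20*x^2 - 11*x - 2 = 2*c^3 + c^2 - 2*c - 7*x^3 + x^2*(22*c + 13) + x*(-17*c^2 - 20*c - 5) - 1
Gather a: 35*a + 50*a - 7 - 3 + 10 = 85*a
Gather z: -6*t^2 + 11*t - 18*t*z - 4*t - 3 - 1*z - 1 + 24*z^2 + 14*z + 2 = -6*t^2 + 7*t + 24*z^2 + z*(13 - 18*t) - 2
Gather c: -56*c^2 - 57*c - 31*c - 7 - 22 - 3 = -56*c^2 - 88*c - 32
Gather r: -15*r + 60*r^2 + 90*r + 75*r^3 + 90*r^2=75*r^3 + 150*r^2 + 75*r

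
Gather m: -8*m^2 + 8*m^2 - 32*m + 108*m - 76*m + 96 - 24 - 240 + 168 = 0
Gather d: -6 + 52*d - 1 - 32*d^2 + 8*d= -32*d^2 + 60*d - 7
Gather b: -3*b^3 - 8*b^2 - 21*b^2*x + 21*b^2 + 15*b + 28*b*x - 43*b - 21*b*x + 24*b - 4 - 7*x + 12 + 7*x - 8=-3*b^3 + b^2*(13 - 21*x) + b*(7*x - 4)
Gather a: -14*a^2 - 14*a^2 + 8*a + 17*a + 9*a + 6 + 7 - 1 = -28*a^2 + 34*a + 12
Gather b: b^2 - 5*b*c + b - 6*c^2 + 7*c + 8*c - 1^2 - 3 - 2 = b^2 + b*(1 - 5*c) - 6*c^2 + 15*c - 6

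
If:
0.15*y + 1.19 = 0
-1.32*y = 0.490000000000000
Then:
No Solution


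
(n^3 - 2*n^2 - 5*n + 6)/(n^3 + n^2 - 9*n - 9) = (n^2 + n - 2)/(n^2 + 4*n + 3)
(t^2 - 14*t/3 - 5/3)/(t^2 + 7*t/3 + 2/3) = (t - 5)/(t + 2)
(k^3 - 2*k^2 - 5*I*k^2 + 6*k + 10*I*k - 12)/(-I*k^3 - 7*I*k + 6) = (I*k^2 + 2*k*(3 - I) - 12)/(k^2 - I*k + 6)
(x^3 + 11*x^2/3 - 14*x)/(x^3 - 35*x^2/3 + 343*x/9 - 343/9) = 3*x*(x + 6)/(3*x^2 - 28*x + 49)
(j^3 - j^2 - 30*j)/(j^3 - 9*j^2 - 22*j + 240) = j/(j - 8)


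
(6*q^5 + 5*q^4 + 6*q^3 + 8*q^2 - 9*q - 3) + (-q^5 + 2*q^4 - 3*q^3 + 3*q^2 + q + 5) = 5*q^5 + 7*q^4 + 3*q^3 + 11*q^2 - 8*q + 2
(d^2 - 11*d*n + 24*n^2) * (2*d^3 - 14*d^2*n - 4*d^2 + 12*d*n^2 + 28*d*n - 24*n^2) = 2*d^5 - 36*d^4*n - 4*d^4 + 214*d^3*n^2 + 72*d^3*n - 468*d^2*n^3 - 428*d^2*n^2 + 288*d*n^4 + 936*d*n^3 - 576*n^4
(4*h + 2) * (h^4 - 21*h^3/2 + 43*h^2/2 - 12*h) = 4*h^5 - 40*h^4 + 65*h^3 - 5*h^2 - 24*h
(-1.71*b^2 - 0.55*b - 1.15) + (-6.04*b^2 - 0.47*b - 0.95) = -7.75*b^2 - 1.02*b - 2.1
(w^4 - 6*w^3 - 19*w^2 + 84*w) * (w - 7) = w^5 - 13*w^4 + 23*w^3 + 217*w^2 - 588*w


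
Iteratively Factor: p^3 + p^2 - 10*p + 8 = (p - 2)*(p^2 + 3*p - 4) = (p - 2)*(p - 1)*(p + 4)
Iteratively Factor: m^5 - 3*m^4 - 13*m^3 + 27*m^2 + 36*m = (m + 1)*(m^4 - 4*m^3 - 9*m^2 + 36*m) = m*(m + 1)*(m^3 - 4*m^2 - 9*m + 36) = m*(m - 4)*(m + 1)*(m^2 - 9) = m*(m - 4)*(m - 3)*(m + 1)*(m + 3)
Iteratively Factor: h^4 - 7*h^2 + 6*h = (h + 3)*(h^3 - 3*h^2 + 2*h) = (h - 2)*(h + 3)*(h^2 - h) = h*(h - 2)*(h + 3)*(h - 1)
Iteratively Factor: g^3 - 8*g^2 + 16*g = (g - 4)*(g^2 - 4*g) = (g - 4)^2*(g)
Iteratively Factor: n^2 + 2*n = (n + 2)*(n)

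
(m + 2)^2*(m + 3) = m^3 + 7*m^2 + 16*m + 12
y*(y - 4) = y^2 - 4*y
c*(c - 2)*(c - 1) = c^3 - 3*c^2 + 2*c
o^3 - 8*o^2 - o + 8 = (o - 8)*(o - 1)*(o + 1)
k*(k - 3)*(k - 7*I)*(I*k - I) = I*k^4 + 7*k^3 - 4*I*k^3 - 28*k^2 + 3*I*k^2 + 21*k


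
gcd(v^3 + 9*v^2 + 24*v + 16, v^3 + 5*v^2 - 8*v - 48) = v^2 + 8*v + 16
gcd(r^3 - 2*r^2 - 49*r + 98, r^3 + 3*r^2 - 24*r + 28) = r^2 + 5*r - 14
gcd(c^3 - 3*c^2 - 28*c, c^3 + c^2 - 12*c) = c^2 + 4*c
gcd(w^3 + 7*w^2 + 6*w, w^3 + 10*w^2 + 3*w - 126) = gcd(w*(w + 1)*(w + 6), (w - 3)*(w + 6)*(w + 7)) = w + 6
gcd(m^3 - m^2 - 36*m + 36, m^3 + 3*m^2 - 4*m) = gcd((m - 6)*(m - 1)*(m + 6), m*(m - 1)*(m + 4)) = m - 1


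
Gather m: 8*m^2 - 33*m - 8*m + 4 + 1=8*m^2 - 41*m + 5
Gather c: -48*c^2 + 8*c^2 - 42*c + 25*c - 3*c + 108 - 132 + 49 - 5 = -40*c^2 - 20*c + 20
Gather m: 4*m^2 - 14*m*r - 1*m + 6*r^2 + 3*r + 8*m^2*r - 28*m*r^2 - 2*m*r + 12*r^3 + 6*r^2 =m^2*(8*r + 4) + m*(-28*r^2 - 16*r - 1) + 12*r^3 + 12*r^2 + 3*r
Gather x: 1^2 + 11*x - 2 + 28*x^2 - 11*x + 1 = 28*x^2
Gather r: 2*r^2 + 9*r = 2*r^2 + 9*r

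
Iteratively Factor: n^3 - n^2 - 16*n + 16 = (n - 4)*(n^2 + 3*n - 4) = (n - 4)*(n - 1)*(n + 4)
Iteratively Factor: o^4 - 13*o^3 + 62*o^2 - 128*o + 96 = (o - 4)*(o^3 - 9*o^2 + 26*o - 24) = (o - 4)*(o - 3)*(o^2 - 6*o + 8) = (o - 4)^2*(o - 3)*(o - 2)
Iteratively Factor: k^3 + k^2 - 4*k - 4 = (k + 2)*(k^2 - k - 2) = (k - 2)*(k + 2)*(k + 1)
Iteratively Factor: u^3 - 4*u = (u)*(u^2 - 4) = u*(u - 2)*(u + 2)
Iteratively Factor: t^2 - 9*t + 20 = (t - 4)*(t - 5)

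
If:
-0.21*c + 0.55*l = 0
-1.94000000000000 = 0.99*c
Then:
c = -1.96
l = -0.75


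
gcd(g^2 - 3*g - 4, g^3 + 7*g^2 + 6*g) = g + 1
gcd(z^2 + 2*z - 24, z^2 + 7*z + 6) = z + 6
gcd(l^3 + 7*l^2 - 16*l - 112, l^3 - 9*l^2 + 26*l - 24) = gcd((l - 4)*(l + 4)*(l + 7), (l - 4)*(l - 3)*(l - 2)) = l - 4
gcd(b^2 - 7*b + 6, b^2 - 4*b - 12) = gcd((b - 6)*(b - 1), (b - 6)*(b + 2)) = b - 6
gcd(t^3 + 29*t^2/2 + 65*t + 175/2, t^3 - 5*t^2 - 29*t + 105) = t + 5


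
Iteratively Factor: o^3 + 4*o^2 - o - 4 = (o - 1)*(o^2 + 5*o + 4) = (o - 1)*(o + 4)*(o + 1)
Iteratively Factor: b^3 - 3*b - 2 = (b - 2)*(b^2 + 2*b + 1) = (b - 2)*(b + 1)*(b + 1)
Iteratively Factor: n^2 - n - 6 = (n - 3)*(n + 2)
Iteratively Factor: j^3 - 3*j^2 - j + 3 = (j - 1)*(j^2 - 2*j - 3) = (j - 1)*(j + 1)*(j - 3)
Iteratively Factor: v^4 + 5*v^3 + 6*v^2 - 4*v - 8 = (v + 2)*(v^3 + 3*v^2 - 4) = (v - 1)*(v + 2)*(v^2 + 4*v + 4) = (v - 1)*(v + 2)^2*(v + 2)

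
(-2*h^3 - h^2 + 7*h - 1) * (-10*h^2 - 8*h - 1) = 20*h^5 + 26*h^4 - 60*h^3 - 45*h^2 + h + 1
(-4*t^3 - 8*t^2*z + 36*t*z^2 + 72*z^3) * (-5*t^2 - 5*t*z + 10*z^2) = 20*t^5 + 60*t^4*z - 180*t^3*z^2 - 620*t^2*z^3 + 720*z^5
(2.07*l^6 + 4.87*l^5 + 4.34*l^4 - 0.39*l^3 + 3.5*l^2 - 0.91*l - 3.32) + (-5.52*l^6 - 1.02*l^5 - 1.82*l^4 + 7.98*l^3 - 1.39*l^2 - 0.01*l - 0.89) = -3.45*l^6 + 3.85*l^5 + 2.52*l^4 + 7.59*l^3 + 2.11*l^2 - 0.92*l - 4.21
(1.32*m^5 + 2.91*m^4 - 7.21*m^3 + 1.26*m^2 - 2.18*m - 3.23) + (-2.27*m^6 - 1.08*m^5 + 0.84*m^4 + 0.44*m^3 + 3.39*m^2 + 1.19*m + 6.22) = -2.27*m^6 + 0.24*m^5 + 3.75*m^4 - 6.77*m^3 + 4.65*m^2 - 0.99*m + 2.99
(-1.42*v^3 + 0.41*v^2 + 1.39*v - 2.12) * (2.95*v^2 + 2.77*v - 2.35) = -4.189*v^5 - 2.7239*v^4 + 8.5732*v^3 - 3.3672*v^2 - 9.1389*v + 4.982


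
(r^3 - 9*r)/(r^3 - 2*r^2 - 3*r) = (r + 3)/(r + 1)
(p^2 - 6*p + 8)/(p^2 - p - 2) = (p - 4)/(p + 1)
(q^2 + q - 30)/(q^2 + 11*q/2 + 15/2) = 2*(q^2 + q - 30)/(2*q^2 + 11*q + 15)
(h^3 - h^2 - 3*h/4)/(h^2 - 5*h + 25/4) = h*(4*h^2 - 4*h - 3)/(4*h^2 - 20*h + 25)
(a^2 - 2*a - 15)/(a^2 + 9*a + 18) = (a - 5)/(a + 6)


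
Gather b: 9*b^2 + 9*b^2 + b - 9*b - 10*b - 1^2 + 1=18*b^2 - 18*b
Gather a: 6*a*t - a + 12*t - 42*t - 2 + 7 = a*(6*t - 1) - 30*t + 5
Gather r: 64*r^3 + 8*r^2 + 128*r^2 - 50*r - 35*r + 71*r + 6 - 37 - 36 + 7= 64*r^3 + 136*r^2 - 14*r - 60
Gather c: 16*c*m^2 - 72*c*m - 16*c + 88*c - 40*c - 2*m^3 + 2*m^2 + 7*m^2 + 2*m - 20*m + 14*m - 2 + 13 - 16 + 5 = c*(16*m^2 - 72*m + 32) - 2*m^3 + 9*m^2 - 4*m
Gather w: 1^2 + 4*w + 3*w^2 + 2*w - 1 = 3*w^2 + 6*w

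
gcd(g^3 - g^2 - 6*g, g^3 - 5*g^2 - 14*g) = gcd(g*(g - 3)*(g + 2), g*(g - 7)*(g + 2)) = g^2 + 2*g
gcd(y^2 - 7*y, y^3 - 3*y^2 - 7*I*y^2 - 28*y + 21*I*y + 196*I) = y - 7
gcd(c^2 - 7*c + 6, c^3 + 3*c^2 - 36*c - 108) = c - 6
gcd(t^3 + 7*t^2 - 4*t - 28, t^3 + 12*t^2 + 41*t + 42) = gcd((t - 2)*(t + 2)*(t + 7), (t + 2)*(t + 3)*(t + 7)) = t^2 + 9*t + 14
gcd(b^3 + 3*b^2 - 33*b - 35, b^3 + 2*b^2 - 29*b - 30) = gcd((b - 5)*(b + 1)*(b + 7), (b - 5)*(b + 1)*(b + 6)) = b^2 - 4*b - 5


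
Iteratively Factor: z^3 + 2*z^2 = (z)*(z^2 + 2*z) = z*(z + 2)*(z)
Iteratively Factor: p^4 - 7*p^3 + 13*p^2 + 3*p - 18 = (p + 1)*(p^3 - 8*p^2 + 21*p - 18) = (p - 2)*(p + 1)*(p^2 - 6*p + 9) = (p - 3)*(p - 2)*(p + 1)*(p - 3)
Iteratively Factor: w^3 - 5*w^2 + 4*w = (w - 1)*(w^2 - 4*w) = w*(w - 1)*(w - 4)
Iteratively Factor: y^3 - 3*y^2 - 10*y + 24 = (y + 3)*(y^2 - 6*y + 8) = (y - 4)*(y + 3)*(y - 2)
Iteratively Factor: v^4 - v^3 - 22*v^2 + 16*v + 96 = (v + 4)*(v^3 - 5*v^2 - 2*v + 24) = (v - 4)*(v + 4)*(v^2 - v - 6) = (v - 4)*(v - 3)*(v + 4)*(v + 2)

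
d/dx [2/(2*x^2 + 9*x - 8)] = 2*(-4*x - 9)/(2*x^2 + 9*x - 8)^2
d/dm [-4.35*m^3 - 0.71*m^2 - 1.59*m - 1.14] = -13.05*m^2 - 1.42*m - 1.59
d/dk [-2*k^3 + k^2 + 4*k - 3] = -6*k^2 + 2*k + 4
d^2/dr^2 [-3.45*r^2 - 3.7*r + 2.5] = -6.90000000000000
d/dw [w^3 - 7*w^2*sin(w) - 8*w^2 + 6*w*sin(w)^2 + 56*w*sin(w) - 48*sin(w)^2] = -7*w^2*cos(w) + 3*w^2 - 14*w*sin(w) + 6*w*sin(2*w) + 56*w*cos(w) - 16*w + 6*sin(w)^2 + 56*sin(w) - 48*sin(2*w)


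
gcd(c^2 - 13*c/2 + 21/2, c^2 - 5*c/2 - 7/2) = c - 7/2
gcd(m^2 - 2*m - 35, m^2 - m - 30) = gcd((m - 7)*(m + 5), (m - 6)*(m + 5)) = m + 5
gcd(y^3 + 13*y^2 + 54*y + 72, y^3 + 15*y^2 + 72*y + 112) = y + 4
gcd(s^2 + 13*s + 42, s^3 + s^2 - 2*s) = 1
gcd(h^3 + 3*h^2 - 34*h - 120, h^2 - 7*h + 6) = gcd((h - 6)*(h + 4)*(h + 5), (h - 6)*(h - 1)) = h - 6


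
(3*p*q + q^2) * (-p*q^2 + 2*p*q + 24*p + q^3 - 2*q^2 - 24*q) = -3*p^2*q^3 + 6*p^2*q^2 + 72*p^2*q + 2*p*q^4 - 4*p*q^3 - 48*p*q^2 + q^5 - 2*q^4 - 24*q^3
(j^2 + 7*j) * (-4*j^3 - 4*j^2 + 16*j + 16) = -4*j^5 - 32*j^4 - 12*j^3 + 128*j^2 + 112*j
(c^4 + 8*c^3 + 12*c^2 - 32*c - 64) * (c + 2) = c^5 + 10*c^4 + 28*c^3 - 8*c^2 - 128*c - 128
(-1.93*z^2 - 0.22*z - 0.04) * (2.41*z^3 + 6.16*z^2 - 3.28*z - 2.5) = -4.6513*z^5 - 12.419*z^4 + 4.8788*z^3 + 5.3002*z^2 + 0.6812*z + 0.1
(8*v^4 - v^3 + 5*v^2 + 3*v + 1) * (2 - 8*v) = -64*v^5 + 24*v^4 - 42*v^3 - 14*v^2 - 2*v + 2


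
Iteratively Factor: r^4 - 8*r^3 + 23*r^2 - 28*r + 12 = (r - 2)*(r^3 - 6*r^2 + 11*r - 6) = (r - 2)^2*(r^2 - 4*r + 3) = (r - 3)*(r - 2)^2*(r - 1)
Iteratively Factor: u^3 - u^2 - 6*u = (u - 3)*(u^2 + 2*u) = u*(u - 3)*(u + 2)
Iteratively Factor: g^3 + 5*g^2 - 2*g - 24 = (g + 4)*(g^2 + g - 6) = (g + 3)*(g + 4)*(g - 2)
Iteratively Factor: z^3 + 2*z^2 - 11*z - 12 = (z - 3)*(z^2 + 5*z + 4) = (z - 3)*(z + 4)*(z + 1)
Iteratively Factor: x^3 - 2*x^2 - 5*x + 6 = (x + 2)*(x^2 - 4*x + 3) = (x - 1)*(x + 2)*(x - 3)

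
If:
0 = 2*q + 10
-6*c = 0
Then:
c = 0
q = -5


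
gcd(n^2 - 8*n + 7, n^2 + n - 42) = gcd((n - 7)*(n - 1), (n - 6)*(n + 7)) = 1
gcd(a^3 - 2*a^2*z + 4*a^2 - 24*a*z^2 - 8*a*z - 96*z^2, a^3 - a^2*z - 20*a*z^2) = a + 4*z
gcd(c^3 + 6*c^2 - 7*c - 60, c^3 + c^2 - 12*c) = c^2 + c - 12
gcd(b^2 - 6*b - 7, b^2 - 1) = b + 1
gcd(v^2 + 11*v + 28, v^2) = 1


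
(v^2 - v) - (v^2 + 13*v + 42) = -14*v - 42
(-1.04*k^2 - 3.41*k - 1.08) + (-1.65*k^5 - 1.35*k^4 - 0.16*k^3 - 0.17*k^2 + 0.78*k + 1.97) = -1.65*k^5 - 1.35*k^4 - 0.16*k^3 - 1.21*k^2 - 2.63*k + 0.89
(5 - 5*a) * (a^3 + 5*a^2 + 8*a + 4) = -5*a^4 - 20*a^3 - 15*a^2 + 20*a + 20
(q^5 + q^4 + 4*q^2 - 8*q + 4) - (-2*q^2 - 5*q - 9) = q^5 + q^4 + 6*q^2 - 3*q + 13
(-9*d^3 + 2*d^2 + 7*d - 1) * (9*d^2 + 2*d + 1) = -81*d^5 + 58*d^3 + 7*d^2 + 5*d - 1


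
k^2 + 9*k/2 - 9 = (k - 3/2)*(k + 6)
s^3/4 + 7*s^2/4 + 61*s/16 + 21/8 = (s/4 + 1/2)*(s + 3/2)*(s + 7/2)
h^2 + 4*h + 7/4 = (h + 1/2)*(h + 7/2)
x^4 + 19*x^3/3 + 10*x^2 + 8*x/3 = x*(x + 1/3)*(x + 2)*(x + 4)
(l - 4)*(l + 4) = l^2 - 16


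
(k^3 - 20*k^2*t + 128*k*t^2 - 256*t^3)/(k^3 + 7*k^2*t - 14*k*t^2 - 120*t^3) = (k^2 - 16*k*t + 64*t^2)/(k^2 + 11*k*t + 30*t^2)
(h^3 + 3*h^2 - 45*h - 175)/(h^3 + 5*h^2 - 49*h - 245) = (h + 5)/(h + 7)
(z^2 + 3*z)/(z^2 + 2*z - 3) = z/(z - 1)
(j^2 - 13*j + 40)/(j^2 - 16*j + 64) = (j - 5)/(j - 8)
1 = 1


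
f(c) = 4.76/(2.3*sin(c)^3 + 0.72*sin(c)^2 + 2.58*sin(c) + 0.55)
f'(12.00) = -15.79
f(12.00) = -4.85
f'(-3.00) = 315.50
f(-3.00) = 24.56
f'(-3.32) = 13.14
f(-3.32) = 4.56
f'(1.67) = 0.14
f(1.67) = 0.78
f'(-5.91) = -6.18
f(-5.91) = 2.80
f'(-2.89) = 1766.58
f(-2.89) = -57.25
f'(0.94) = -1.24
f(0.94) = 1.10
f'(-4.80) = -0.12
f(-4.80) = 0.78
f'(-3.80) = 2.66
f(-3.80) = 1.63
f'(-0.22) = -1720100.27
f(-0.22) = -1798.31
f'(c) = 4.76*(-6.9*sin(c)^2*cos(c) - 1.44*sin(c)*cos(c) - 2.58*cos(c))/(2.3*sin(c)^3 + 0.72*sin(c)^2 + 2.58*sin(c) + 0.55)^2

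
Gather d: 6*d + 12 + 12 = 6*d + 24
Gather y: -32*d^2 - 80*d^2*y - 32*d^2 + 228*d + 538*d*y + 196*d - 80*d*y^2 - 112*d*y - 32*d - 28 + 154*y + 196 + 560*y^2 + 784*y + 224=-64*d^2 + 392*d + y^2*(560 - 80*d) + y*(-80*d^2 + 426*d + 938) + 392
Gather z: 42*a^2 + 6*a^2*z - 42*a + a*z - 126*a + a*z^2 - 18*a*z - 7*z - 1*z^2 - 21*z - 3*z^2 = 42*a^2 - 168*a + z^2*(a - 4) + z*(6*a^2 - 17*a - 28)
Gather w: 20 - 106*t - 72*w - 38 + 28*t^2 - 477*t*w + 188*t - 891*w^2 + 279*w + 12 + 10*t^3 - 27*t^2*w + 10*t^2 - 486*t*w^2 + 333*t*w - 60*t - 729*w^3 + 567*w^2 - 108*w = 10*t^3 + 38*t^2 + 22*t - 729*w^3 + w^2*(-486*t - 324) + w*(-27*t^2 - 144*t + 99) - 6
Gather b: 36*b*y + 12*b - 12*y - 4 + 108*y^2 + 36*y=b*(36*y + 12) + 108*y^2 + 24*y - 4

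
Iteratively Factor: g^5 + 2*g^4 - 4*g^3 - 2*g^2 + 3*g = (g - 1)*(g^4 + 3*g^3 - g^2 - 3*g) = (g - 1)*(g + 1)*(g^3 + 2*g^2 - 3*g) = (g - 1)*(g + 1)*(g + 3)*(g^2 - g) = (g - 1)^2*(g + 1)*(g + 3)*(g)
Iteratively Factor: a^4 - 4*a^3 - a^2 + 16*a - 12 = (a - 1)*(a^3 - 3*a^2 - 4*a + 12) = (a - 1)*(a + 2)*(a^2 - 5*a + 6) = (a - 3)*(a - 1)*(a + 2)*(a - 2)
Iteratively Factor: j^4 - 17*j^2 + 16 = (j - 1)*(j^3 + j^2 - 16*j - 16) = (j - 1)*(j + 4)*(j^2 - 3*j - 4) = (j - 4)*(j - 1)*(j + 4)*(j + 1)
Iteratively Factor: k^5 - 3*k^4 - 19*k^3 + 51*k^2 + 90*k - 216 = (k - 2)*(k^4 - k^3 - 21*k^2 + 9*k + 108) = (k - 2)*(k + 3)*(k^3 - 4*k^2 - 9*k + 36) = (k - 2)*(k + 3)^2*(k^2 - 7*k + 12) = (k - 4)*(k - 2)*(k + 3)^2*(k - 3)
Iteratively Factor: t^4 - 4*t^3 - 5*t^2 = (t - 5)*(t^3 + t^2) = t*(t - 5)*(t^2 + t) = t*(t - 5)*(t + 1)*(t)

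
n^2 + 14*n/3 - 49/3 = (n - 7/3)*(n + 7)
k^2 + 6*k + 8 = (k + 2)*(k + 4)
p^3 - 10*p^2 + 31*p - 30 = (p - 5)*(p - 3)*(p - 2)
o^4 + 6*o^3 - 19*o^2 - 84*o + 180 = (o - 3)*(o - 2)*(o + 5)*(o + 6)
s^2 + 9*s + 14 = (s + 2)*(s + 7)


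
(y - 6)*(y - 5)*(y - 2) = y^3 - 13*y^2 + 52*y - 60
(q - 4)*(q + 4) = q^2 - 16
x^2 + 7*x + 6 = (x + 1)*(x + 6)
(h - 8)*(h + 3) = h^2 - 5*h - 24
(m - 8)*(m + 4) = m^2 - 4*m - 32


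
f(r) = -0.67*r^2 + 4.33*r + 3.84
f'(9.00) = -7.73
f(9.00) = -11.46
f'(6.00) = -3.71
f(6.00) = 5.70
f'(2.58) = 0.87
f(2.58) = 10.55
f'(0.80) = 3.26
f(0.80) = 6.88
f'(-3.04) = 8.40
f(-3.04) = -15.52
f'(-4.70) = 10.63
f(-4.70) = -31.31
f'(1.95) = 1.72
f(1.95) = 9.74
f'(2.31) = 1.23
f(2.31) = 10.27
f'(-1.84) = 6.80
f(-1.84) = -6.40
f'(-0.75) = 5.34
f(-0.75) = 0.22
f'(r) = 4.33 - 1.34*r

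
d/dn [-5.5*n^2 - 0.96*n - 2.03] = -11.0*n - 0.96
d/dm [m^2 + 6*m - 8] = 2*m + 6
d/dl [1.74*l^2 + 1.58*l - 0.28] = 3.48*l + 1.58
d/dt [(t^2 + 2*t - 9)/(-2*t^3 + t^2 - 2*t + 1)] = 2*(t^4 + 4*t^3 - 29*t^2 + 10*t - 8)/(4*t^6 - 4*t^5 + 9*t^4 - 8*t^3 + 6*t^2 - 4*t + 1)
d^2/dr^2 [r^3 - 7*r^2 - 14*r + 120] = 6*r - 14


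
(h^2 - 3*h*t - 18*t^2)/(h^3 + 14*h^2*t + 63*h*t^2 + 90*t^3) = (h - 6*t)/(h^2 + 11*h*t + 30*t^2)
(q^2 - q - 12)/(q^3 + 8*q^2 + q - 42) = (q - 4)/(q^2 + 5*q - 14)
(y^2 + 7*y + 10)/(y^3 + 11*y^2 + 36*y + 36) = (y + 5)/(y^2 + 9*y + 18)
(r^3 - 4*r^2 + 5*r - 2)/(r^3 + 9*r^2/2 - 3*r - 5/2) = 2*(r^2 - 3*r + 2)/(2*r^2 + 11*r + 5)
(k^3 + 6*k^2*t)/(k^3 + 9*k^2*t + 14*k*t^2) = k*(k + 6*t)/(k^2 + 9*k*t + 14*t^2)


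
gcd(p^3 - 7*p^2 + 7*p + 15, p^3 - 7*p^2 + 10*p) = p - 5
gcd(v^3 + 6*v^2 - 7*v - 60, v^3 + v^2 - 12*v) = v^2 + v - 12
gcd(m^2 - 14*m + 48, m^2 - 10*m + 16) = m - 8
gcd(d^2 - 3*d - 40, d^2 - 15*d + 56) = d - 8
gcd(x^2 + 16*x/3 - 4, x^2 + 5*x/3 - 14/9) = x - 2/3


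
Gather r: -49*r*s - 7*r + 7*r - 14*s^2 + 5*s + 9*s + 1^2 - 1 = -49*r*s - 14*s^2 + 14*s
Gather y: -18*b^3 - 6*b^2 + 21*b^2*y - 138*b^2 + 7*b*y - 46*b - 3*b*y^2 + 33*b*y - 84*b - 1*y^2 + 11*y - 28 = -18*b^3 - 144*b^2 - 130*b + y^2*(-3*b - 1) + y*(21*b^2 + 40*b + 11) - 28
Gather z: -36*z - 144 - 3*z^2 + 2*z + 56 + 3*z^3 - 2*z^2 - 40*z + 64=3*z^3 - 5*z^2 - 74*z - 24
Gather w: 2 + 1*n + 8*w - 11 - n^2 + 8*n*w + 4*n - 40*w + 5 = -n^2 + 5*n + w*(8*n - 32) - 4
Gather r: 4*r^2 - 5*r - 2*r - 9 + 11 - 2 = 4*r^2 - 7*r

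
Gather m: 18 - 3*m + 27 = 45 - 3*m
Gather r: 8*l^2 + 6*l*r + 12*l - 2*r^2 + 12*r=8*l^2 + 12*l - 2*r^2 + r*(6*l + 12)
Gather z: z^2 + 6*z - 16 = z^2 + 6*z - 16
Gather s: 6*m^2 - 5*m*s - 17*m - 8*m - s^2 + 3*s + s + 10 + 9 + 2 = 6*m^2 - 25*m - s^2 + s*(4 - 5*m) + 21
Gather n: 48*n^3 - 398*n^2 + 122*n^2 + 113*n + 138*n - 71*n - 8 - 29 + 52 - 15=48*n^3 - 276*n^2 + 180*n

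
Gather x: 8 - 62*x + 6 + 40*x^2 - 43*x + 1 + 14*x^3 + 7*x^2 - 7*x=14*x^3 + 47*x^2 - 112*x + 15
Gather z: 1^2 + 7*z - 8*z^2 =-8*z^2 + 7*z + 1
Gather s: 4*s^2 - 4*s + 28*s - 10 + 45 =4*s^2 + 24*s + 35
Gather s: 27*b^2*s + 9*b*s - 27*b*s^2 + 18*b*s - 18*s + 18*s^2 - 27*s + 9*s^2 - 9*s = s^2*(27 - 27*b) + s*(27*b^2 + 27*b - 54)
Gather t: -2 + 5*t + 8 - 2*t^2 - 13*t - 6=-2*t^2 - 8*t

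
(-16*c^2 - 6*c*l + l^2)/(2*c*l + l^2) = (-8*c + l)/l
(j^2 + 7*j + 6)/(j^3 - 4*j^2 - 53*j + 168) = (j^2 + 7*j + 6)/(j^3 - 4*j^2 - 53*j + 168)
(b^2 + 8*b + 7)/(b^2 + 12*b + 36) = (b^2 + 8*b + 7)/(b^2 + 12*b + 36)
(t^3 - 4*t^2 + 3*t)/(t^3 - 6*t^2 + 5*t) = (t - 3)/(t - 5)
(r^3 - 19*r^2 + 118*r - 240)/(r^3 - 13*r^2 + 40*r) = (r - 6)/r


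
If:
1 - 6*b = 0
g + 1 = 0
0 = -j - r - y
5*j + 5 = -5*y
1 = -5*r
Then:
No Solution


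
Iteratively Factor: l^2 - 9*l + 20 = (l - 4)*(l - 5)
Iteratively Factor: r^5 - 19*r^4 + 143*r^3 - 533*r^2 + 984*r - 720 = (r - 4)*(r^4 - 15*r^3 + 83*r^2 - 201*r + 180) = (r - 4)^2*(r^3 - 11*r^2 + 39*r - 45) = (r - 4)^2*(r - 3)*(r^2 - 8*r + 15) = (r - 4)^2*(r - 3)^2*(r - 5)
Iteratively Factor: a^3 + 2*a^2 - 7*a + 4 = (a - 1)*(a^2 + 3*a - 4) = (a - 1)^2*(a + 4)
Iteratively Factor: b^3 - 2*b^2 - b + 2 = (b - 2)*(b^2 - 1) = (b - 2)*(b - 1)*(b + 1)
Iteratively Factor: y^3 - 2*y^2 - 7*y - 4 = (y + 1)*(y^2 - 3*y - 4) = (y + 1)^2*(y - 4)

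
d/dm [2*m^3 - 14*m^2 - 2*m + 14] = 6*m^2 - 28*m - 2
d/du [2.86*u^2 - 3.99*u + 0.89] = 5.72*u - 3.99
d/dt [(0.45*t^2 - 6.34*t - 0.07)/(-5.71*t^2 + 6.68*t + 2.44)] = (-33.1954*t^2 + 1.3966*t - 15.002)/(32.6041*t^4 - 76.2856*t^3 + 16.7576*t^2 + 32.5984*t + 5.9536)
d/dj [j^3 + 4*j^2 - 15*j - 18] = 3*j^2 + 8*j - 15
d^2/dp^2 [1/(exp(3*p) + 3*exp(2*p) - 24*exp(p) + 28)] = (9*exp(3*p) + 69*exp(2*p) + 228*exp(p) + 168)*exp(p)/(exp(7*p) + 13*exp(6*p) + 3*exp(5*p) - 361*exp(4*p) + 128*exp(3*p) + 3864*exp(2*p) - 8624*exp(p) + 5488)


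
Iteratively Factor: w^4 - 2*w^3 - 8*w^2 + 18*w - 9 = (w - 3)*(w^3 + w^2 - 5*w + 3) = (w - 3)*(w + 3)*(w^2 - 2*w + 1) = (w - 3)*(w - 1)*(w + 3)*(w - 1)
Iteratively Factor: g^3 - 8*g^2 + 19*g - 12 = (g - 3)*(g^2 - 5*g + 4) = (g - 3)*(g - 1)*(g - 4)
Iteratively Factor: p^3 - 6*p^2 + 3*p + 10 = (p - 5)*(p^2 - p - 2) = (p - 5)*(p + 1)*(p - 2)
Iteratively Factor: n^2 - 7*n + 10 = (n - 5)*(n - 2)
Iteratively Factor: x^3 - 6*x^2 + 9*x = (x - 3)*(x^2 - 3*x) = x*(x - 3)*(x - 3)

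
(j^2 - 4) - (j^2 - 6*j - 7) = 6*j + 3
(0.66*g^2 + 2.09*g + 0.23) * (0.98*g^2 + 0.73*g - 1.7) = 0.6468*g^4 + 2.53*g^3 + 0.6291*g^2 - 3.3851*g - 0.391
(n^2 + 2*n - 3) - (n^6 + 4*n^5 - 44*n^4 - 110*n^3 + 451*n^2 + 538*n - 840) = -n^6 - 4*n^5 + 44*n^4 + 110*n^3 - 450*n^2 - 536*n + 837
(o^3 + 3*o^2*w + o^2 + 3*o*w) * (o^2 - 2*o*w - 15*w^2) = o^5 + o^4*w + o^4 - 21*o^3*w^2 + o^3*w - 45*o^2*w^3 - 21*o^2*w^2 - 45*o*w^3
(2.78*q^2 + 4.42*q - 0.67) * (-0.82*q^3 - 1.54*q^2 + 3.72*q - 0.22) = -2.2796*q^5 - 7.9056*q^4 + 4.0842*q^3 + 16.8626*q^2 - 3.4648*q + 0.1474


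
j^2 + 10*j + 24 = (j + 4)*(j + 6)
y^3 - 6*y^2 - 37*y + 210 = (y - 7)*(y - 5)*(y + 6)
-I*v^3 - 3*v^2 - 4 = (v - 2*I)^2*(-I*v + 1)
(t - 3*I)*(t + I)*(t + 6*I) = t^3 + 4*I*t^2 + 15*t + 18*I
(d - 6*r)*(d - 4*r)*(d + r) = d^3 - 9*d^2*r + 14*d*r^2 + 24*r^3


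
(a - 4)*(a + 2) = a^2 - 2*a - 8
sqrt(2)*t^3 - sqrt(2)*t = t*(t - 1)*(sqrt(2)*t + sqrt(2))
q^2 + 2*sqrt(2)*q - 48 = (q - 4*sqrt(2))*(q + 6*sqrt(2))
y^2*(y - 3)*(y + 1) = y^4 - 2*y^3 - 3*y^2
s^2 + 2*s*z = s*(s + 2*z)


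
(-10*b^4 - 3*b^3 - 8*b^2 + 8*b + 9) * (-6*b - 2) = 60*b^5 + 38*b^4 + 54*b^3 - 32*b^2 - 70*b - 18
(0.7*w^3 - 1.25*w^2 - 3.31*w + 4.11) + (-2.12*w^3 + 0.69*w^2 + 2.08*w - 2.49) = -1.42*w^3 - 0.56*w^2 - 1.23*w + 1.62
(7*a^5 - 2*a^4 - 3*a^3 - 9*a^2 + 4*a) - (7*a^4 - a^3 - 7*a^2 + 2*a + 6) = 7*a^5 - 9*a^4 - 2*a^3 - 2*a^2 + 2*a - 6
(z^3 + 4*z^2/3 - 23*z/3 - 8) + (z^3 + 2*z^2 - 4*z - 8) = 2*z^3 + 10*z^2/3 - 35*z/3 - 16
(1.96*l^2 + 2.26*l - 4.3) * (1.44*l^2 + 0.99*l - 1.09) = 2.8224*l^4 + 5.1948*l^3 - 6.091*l^2 - 6.7204*l + 4.687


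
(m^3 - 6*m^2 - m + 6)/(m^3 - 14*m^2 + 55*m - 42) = (m + 1)/(m - 7)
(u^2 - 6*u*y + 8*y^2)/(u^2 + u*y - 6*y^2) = (u - 4*y)/(u + 3*y)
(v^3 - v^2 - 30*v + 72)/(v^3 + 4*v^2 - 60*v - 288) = (v^2 - 7*v + 12)/(v^2 - 2*v - 48)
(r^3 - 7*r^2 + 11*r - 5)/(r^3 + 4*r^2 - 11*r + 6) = (r - 5)/(r + 6)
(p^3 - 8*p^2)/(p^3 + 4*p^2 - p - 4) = p^2*(p - 8)/(p^3 + 4*p^2 - p - 4)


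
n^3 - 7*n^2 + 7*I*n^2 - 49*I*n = n*(n - 7)*(n + 7*I)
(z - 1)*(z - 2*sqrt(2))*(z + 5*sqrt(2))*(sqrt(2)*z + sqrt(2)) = sqrt(2)*z^4 + 6*z^3 - 21*sqrt(2)*z^2 - 6*z + 20*sqrt(2)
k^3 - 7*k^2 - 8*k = k*(k - 8)*(k + 1)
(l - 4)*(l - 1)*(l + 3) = l^3 - 2*l^2 - 11*l + 12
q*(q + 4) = q^2 + 4*q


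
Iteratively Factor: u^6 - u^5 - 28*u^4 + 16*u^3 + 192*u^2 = (u - 4)*(u^5 + 3*u^4 - 16*u^3 - 48*u^2) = (u - 4)*(u + 3)*(u^4 - 16*u^2) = (u - 4)^2*(u + 3)*(u^3 + 4*u^2) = u*(u - 4)^2*(u + 3)*(u^2 + 4*u) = u^2*(u - 4)^2*(u + 3)*(u + 4)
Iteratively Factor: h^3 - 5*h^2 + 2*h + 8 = (h - 4)*(h^2 - h - 2) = (h - 4)*(h - 2)*(h + 1)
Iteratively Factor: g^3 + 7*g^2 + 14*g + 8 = (g + 1)*(g^2 + 6*g + 8) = (g + 1)*(g + 2)*(g + 4)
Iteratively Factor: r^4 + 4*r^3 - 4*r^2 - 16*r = (r)*(r^3 + 4*r^2 - 4*r - 16) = r*(r + 2)*(r^2 + 2*r - 8) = r*(r + 2)*(r + 4)*(r - 2)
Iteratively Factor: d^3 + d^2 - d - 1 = (d + 1)*(d^2 - 1) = (d - 1)*(d + 1)*(d + 1)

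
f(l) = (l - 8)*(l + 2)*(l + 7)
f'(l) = (l - 8)*(l + 2) + (l - 8)*(l + 7) + (l + 2)*(l + 7)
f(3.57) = -260.82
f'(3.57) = -12.63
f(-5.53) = 70.21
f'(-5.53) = 22.68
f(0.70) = -151.77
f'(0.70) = -55.13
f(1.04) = -170.11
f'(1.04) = -52.68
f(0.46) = -138.37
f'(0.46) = -56.45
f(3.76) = -262.79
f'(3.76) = -8.07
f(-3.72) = 66.12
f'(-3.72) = -23.92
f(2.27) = -226.81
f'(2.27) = -38.00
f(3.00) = -250.00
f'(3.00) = -25.00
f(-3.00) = 44.00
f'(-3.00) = -37.00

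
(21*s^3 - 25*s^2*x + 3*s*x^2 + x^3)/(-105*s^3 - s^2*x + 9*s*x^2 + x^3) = (-s + x)/(5*s + x)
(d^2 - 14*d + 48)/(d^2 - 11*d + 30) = (d - 8)/(d - 5)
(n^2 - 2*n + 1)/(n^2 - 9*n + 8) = (n - 1)/(n - 8)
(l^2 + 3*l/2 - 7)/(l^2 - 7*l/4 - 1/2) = 2*(2*l + 7)/(4*l + 1)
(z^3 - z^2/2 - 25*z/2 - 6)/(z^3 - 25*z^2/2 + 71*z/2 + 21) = (z^2 - z - 12)/(z^2 - 13*z + 42)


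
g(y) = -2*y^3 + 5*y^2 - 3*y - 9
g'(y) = -6*y^2 + 10*y - 3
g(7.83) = -686.04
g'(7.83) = -292.55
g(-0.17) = -8.34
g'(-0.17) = -4.87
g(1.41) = -8.90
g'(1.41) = -0.83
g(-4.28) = 252.24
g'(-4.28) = -155.71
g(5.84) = -254.35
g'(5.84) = -149.23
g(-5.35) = 456.42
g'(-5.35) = -228.24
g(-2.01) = 33.47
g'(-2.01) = -47.34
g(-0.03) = -8.91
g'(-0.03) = -3.31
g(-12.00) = 4203.00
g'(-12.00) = -987.00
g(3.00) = -27.00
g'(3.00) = -27.00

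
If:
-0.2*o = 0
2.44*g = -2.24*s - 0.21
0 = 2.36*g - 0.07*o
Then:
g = 0.00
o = 0.00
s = -0.09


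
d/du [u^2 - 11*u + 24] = 2*u - 11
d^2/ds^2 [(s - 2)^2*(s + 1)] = 6*s - 6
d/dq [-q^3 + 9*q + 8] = 9 - 3*q^2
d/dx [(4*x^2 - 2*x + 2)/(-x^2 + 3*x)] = 2*(5*x^2 + 2*x - 3)/(x^2*(x^2 - 6*x + 9))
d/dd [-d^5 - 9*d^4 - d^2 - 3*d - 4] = -5*d^4 - 36*d^3 - 2*d - 3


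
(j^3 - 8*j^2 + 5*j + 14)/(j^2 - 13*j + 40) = (j^3 - 8*j^2 + 5*j + 14)/(j^2 - 13*j + 40)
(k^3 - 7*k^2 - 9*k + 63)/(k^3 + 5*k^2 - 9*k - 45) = (k - 7)/(k + 5)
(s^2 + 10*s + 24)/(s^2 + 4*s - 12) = (s + 4)/(s - 2)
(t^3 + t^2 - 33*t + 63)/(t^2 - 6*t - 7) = (-t^3 - t^2 + 33*t - 63)/(-t^2 + 6*t + 7)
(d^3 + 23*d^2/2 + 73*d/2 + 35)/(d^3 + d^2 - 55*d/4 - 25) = 2*(d^2 + 9*d + 14)/(2*d^2 - 3*d - 20)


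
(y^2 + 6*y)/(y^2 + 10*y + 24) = y/(y + 4)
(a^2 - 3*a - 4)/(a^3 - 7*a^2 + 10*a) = (a^2 - 3*a - 4)/(a*(a^2 - 7*a + 10))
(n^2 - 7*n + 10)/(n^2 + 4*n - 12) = (n - 5)/(n + 6)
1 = 1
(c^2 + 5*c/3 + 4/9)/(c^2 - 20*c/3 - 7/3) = (c + 4/3)/(c - 7)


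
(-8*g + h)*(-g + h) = 8*g^2 - 9*g*h + h^2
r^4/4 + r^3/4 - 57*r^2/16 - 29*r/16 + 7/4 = (r/4 + 1)*(r - 7/2)*(r - 1/2)*(r + 1)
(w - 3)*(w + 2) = w^2 - w - 6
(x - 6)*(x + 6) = x^2 - 36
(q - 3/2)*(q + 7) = q^2 + 11*q/2 - 21/2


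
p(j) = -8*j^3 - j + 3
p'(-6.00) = -865.00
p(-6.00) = 1737.00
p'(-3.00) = -217.00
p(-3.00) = 222.00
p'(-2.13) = -109.89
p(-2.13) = 82.44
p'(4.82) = -558.58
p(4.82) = -897.66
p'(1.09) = -29.51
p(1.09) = -8.45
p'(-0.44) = -5.65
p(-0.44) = 4.12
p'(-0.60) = -9.64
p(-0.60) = 5.33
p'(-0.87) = -19.17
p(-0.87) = 9.14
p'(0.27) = -2.75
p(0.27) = 2.57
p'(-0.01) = -1.00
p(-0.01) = 3.01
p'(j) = -24*j^2 - 1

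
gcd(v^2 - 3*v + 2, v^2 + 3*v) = 1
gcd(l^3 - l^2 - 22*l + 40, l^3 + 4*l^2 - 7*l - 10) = l^2 + 3*l - 10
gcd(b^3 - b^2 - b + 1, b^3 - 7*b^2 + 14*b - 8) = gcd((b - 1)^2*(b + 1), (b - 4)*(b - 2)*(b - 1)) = b - 1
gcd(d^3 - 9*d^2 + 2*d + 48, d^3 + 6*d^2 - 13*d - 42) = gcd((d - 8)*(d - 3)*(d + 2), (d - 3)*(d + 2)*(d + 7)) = d^2 - d - 6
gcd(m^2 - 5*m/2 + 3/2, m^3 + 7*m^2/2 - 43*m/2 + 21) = m - 3/2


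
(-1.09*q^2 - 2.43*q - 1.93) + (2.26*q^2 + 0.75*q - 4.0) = 1.17*q^2 - 1.68*q - 5.93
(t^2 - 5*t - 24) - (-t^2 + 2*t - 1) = 2*t^2 - 7*t - 23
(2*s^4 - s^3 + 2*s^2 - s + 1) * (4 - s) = -2*s^5 + 9*s^4 - 6*s^3 + 9*s^2 - 5*s + 4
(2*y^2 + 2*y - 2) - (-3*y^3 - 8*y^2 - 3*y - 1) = 3*y^3 + 10*y^2 + 5*y - 1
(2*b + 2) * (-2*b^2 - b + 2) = -4*b^3 - 6*b^2 + 2*b + 4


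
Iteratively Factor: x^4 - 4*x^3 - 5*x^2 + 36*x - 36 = (x - 2)*(x^3 - 2*x^2 - 9*x + 18) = (x - 2)*(x + 3)*(x^2 - 5*x + 6) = (x - 2)^2*(x + 3)*(x - 3)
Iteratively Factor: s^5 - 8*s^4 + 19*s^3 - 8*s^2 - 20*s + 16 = (s - 2)*(s^4 - 6*s^3 + 7*s^2 + 6*s - 8) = (s - 2)^2*(s^3 - 4*s^2 - s + 4) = (s - 2)^2*(s + 1)*(s^2 - 5*s + 4) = (s - 4)*(s - 2)^2*(s + 1)*(s - 1)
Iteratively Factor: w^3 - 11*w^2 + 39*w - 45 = (w - 3)*(w^2 - 8*w + 15) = (w - 3)^2*(w - 5)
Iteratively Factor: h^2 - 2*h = (h)*(h - 2)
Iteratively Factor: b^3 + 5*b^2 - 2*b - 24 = (b - 2)*(b^2 + 7*b + 12) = (b - 2)*(b + 3)*(b + 4)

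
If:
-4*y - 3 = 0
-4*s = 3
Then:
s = -3/4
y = -3/4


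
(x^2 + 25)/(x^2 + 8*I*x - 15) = (x - 5*I)/(x + 3*I)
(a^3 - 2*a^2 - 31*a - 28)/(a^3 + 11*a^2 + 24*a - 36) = (a^3 - 2*a^2 - 31*a - 28)/(a^3 + 11*a^2 + 24*a - 36)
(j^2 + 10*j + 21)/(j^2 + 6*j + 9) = (j + 7)/(j + 3)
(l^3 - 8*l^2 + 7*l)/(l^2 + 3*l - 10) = l*(l^2 - 8*l + 7)/(l^2 + 3*l - 10)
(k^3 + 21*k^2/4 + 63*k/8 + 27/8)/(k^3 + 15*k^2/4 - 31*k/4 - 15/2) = (2*k^2 + 9*k + 9)/(2*(k^2 + 3*k - 10))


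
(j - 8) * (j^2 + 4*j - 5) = j^3 - 4*j^2 - 37*j + 40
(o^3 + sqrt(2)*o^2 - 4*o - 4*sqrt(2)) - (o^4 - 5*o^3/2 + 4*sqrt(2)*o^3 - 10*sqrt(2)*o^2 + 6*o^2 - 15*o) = -o^4 - 4*sqrt(2)*o^3 + 7*o^3/2 - 6*o^2 + 11*sqrt(2)*o^2 + 11*o - 4*sqrt(2)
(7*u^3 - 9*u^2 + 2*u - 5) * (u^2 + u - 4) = 7*u^5 - 2*u^4 - 35*u^3 + 33*u^2 - 13*u + 20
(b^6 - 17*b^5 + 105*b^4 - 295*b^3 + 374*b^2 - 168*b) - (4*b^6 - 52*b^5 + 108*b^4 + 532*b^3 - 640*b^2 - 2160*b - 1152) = -3*b^6 + 35*b^5 - 3*b^4 - 827*b^3 + 1014*b^2 + 1992*b + 1152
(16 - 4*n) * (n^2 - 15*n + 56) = -4*n^3 + 76*n^2 - 464*n + 896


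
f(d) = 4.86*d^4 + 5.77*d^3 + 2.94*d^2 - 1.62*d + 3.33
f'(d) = 19.44*d^3 + 17.31*d^2 + 5.88*d - 1.62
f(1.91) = 115.85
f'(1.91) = 208.21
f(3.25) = 769.40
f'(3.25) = 867.67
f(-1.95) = 45.16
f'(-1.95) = -91.41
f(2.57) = 328.54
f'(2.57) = 457.81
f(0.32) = 3.35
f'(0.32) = 2.67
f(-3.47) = 507.89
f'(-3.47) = -625.84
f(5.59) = 5839.55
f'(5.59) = 3967.87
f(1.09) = 19.39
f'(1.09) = 50.53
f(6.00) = 7644.33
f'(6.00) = 4855.86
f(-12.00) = 91252.53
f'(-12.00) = -31171.86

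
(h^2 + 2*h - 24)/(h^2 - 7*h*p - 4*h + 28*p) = (-h - 6)/(-h + 7*p)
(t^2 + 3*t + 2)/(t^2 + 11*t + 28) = (t^2 + 3*t + 2)/(t^2 + 11*t + 28)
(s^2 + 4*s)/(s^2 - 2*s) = (s + 4)/(s - 2)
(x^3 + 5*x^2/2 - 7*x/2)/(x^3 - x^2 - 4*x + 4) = x*(2*x + 7)/(2*(x^2 - 4))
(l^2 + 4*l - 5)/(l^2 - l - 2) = (-l^2 - 4*l + 5)/(-l^2 + l + 2)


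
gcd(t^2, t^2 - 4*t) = t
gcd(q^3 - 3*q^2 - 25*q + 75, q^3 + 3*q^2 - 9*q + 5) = q + 5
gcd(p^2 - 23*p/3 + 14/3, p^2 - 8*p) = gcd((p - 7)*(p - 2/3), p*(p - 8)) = 1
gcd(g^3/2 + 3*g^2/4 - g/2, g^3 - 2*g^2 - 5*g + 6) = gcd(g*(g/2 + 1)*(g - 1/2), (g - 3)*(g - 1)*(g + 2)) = g + 2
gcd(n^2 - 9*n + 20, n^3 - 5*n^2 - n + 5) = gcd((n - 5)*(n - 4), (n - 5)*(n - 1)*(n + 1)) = n - 5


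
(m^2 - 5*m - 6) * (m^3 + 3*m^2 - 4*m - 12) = m^5 - 2*m^4 - 25*m^3 - 10*m^2 + 84*m + 72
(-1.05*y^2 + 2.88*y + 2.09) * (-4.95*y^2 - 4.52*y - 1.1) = 5.1975*y^4 - 9.51*y^3 - 22.2081*y^2 - 12.6148*y - 2.299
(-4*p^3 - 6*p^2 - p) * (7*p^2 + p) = -28*p^5 - 46*p^4 - 13*p^3 - p^2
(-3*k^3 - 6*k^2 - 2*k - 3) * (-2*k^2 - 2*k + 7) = 6*k^5 + 18*k^4 - 5*k^3 - 32*k^2 - 8*k - 21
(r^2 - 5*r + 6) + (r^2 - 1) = 2*r^2 - 5*r + 5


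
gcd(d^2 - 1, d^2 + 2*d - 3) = d - 1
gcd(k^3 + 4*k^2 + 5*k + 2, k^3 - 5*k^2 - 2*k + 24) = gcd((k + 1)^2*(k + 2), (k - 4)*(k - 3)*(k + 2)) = k + 2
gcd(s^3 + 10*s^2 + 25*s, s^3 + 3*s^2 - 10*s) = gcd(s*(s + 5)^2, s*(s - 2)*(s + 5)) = s^2 + 5*s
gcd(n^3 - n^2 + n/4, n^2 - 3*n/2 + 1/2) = n - 1/2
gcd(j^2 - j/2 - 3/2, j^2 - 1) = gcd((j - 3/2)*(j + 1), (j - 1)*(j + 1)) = j + 1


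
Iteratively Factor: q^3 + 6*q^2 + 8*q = (q + 4)*(q^2 + 2*q) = (q + 2)*(q + 4)*(q)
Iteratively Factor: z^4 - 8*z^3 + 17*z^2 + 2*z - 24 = (z - 2)*(z^3 - 6*z^2 + 5*z + 12) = (z - 3)*(z - 2)*(z^2 - 3*z - 4) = (z - 3)*(z - 2)*(z + 1)*(z - 4)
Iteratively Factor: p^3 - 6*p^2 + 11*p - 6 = (p - 3)*(p^2 - 3*p + 2) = (p - 3)*(p - 1)*(p - 2)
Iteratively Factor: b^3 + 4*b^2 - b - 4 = (b + 4)*(b^2 - 1) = (b + 1)*(b + 4)*(b - 1)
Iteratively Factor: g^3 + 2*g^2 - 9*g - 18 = (g - 3)*(g^2 + 5*g + 6) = (g - 3)*(g + 2)*(g + 3)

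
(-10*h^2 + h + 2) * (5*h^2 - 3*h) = -50*h^4 + 35*h^3 + 7*h^2 - 6*h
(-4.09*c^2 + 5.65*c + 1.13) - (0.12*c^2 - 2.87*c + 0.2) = -4.21*c^2 + 8.52*c + 0.93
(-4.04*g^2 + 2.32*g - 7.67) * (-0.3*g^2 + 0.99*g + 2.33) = 1.212*g^4 - 4.6956*g^3 - 4.8154*g^2 - 2.1877*g - 17.8711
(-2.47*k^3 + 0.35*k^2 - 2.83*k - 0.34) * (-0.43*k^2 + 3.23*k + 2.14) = 1.0621*k^5 - 8.1286*k^4 - 2.9384*k^3 - 8.2457*k^2 - 7.1544*k - 0.7276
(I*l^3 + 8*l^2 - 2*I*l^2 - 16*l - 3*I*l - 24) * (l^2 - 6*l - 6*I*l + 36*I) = I*l^5 + 14*l^4 - 8*I*l^4 - 112*l^3 - 39*I*l^3 + 126*l^2 + 402*I*l^2 + 252*l - 432*I*l - 864*I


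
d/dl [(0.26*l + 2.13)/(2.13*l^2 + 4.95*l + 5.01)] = (0.5538*l^2 + 1.287*l - (0.26*l + 2.13)*(4.26*l + 4.95) + 1.3026)/(2.13*l^2 + 4.95*l + 5.01)^2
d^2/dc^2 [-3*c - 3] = 0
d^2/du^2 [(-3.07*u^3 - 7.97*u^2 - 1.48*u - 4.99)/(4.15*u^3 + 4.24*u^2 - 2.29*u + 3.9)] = (-1.13686837721616e-13*u^7 - 166.487209999999*u^6 - 327.99027*u^5 - 1045.73775*u^4 + 234.274845999999*u^3 + 988.991586*u^2 + 641.955804*u - 156.189998)/(71.473375*u^9 + 219.0702*u^8 + 105.502545*u^7 + 35.959234*u^6 + 353.529333*u^5 + 54.660972*u^4 - 49.849129*u^3 + 254.82717*u^2 - 104.4927*u + 59.319)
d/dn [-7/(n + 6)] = 7/(n + 6)^2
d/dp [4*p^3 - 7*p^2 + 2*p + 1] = 12*p^2 - 14*p + 2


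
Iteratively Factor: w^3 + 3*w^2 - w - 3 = (w - 1)*(w^2 + 4*w + 3) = (w - 1)*(w + 3)*(w + 1)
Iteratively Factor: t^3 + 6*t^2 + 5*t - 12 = (t - 1)*(t^2 + 7*t + 12) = (t - 1)*(t + 4)*(t + 3)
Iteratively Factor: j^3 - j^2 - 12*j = (j)*(j^2 - j - 12) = j*(j + 3)*(j - 4)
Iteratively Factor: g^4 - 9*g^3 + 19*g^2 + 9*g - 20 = (g - 1)*(g^3 - 8*g^2 + 11*g + 20) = (g - 1)*(g + 1)*(g^2 - 9*g + 20) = (g - 4)*(g - 1)*(g + 1)*(g - 5)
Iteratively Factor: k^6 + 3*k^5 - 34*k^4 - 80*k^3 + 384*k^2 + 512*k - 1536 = (k - 3)*(k^5 + 6*k^4 - 16*k^3 - 128*k^2 + 512) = (k - 3)*(k + 4)*(k^4 + 2*k^3 - 24*k^2 - 32*k + 128) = (k - 3)*(k - 2)*(k + 4)*(k^3 + 4*k^2 - 16*k - 64) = (k - 3)*(k - 2)*(k + 4)^2*(k^2 - 16) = (k - 3)*(k - 2)*(k + 4)^3*(k - 4)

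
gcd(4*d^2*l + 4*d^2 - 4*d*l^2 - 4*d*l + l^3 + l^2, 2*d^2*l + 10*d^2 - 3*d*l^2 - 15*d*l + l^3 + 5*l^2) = 2*d - l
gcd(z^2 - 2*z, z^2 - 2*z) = z^2 - 2*z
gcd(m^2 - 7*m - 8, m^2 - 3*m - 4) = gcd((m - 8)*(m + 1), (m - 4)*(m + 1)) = m + 1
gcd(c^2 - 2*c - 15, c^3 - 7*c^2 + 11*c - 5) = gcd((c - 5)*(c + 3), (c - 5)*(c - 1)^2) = c - 5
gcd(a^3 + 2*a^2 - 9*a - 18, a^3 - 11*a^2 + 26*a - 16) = 1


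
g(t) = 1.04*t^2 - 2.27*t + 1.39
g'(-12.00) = -27.23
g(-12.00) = 178.39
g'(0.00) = -2.27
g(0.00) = 1.39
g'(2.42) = 2.76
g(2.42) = 1.99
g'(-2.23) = -6.91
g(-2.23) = 11.62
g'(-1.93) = -6.28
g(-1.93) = 9.64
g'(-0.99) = -4.33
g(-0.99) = 4.66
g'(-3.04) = -8.59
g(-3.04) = 17.90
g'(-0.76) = -3.85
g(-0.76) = 3.72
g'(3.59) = 5.20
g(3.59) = 6.64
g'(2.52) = 2.97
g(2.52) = 2.27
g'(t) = 2.08*t - 2.27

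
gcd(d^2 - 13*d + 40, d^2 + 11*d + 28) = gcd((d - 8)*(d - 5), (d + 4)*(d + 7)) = 1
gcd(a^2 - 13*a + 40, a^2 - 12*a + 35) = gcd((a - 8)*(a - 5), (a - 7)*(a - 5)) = a - 5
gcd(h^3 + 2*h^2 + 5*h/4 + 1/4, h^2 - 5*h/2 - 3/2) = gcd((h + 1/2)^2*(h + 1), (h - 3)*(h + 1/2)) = h + 1/2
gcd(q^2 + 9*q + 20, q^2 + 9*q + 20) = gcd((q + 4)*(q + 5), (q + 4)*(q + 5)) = q^2 + 9*q + 20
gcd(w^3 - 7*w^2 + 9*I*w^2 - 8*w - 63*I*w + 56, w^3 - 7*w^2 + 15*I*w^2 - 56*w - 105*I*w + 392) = w^2 + w*(-7 + 8*I) - 56*I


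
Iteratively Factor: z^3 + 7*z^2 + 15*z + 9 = (z + 3)*(z^2 + 4*z + 3) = (z + 3)^2*(z + 1)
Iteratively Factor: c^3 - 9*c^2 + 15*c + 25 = (c + 1)*(c^2 - 10*c + 25) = (c - 5)*(c + 1)*(c - 5)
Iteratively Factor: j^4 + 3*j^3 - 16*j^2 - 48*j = (j + 3)*(j^3 - 16*j) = (j - 4)*(j + 3)*(j^2 + 4*j) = j*(j - 4)*(j + 3)*(j + 4)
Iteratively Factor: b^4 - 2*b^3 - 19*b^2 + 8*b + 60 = (b + 3)*(b^3 - 5*b^2 - 4*b + 20) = (b - 5)*(b + 3)*(b^2 - 4) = (b - 5)*(b - 2)*(b + 3)*(b + 2)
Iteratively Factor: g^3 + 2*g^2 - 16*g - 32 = (g + 4)*(g^2 - 2*g - 8) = (g - 4)*(g + 4)*(g + 2)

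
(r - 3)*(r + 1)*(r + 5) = r^3 + 3*r^2 - 13*r - 15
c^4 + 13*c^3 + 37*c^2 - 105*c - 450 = (c - 3)*(c + 5)^2*(c + 6)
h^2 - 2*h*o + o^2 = (-h + o)^2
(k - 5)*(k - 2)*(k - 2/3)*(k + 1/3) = k^4 - 22*k^3/3 + 109*k^2/9 - 16*k/9 - 20/9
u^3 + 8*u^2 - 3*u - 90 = (u - 3)*(u + 5)*(u + 6)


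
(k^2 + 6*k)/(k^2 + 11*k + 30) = k/(k + 5)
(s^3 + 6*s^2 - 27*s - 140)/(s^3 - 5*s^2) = 1 + 11/s + 28/s^2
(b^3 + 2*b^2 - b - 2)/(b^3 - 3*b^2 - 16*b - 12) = (b - 1)/(b - 6)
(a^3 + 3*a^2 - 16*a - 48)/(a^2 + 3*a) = a - 16/a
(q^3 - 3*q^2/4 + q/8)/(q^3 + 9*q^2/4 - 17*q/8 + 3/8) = q/(q + 3)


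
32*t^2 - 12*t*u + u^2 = (-8*t + u)*(-4*t + u)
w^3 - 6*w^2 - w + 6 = (w - 6)*(w - 1)*(w + 1)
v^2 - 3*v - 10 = (v - 5)*(v + 2)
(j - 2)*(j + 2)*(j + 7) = j^3 + 7*j^2 - 4*j - 28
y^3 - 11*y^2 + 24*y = y*(y - 8)*(y - 3)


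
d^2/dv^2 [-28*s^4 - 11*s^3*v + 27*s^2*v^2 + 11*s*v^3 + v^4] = 54*s^2 + 66*s*v + 12*v^2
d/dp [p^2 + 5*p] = 2*p + 5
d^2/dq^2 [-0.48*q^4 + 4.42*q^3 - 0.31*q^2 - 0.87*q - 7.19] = -5.76*q^2 + 26.52*q - 0.62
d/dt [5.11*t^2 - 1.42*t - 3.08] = 10.22*t - 1.42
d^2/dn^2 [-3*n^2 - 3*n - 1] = -6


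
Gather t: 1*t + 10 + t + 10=2*t + 20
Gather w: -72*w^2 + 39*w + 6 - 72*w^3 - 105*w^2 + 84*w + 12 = -72*w^3 - 177*w^2 + 123*w + 18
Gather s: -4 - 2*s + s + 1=-s - 3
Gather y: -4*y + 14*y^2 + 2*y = 14*y^2 - 2*y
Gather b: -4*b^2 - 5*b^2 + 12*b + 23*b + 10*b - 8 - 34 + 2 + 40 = -9*b^2 + 45*b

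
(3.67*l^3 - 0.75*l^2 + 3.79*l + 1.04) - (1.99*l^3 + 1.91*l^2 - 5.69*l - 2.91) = 1.68*l^3 - 2.66*l^2 + 9.48*l + 3.95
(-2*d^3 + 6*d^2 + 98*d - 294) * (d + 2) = -2*d^4 + 2*d^3 + 110*d^2 - 98*d - 588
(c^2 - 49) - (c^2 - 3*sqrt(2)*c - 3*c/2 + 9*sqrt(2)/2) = 3*c/2 + 3*sqrt(2)*c - 49 - 9*sqrt(2)/2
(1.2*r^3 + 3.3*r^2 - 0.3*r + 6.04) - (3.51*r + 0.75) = 1.2*r^3 + 3.3*r^2 - 3.81*r + 5.29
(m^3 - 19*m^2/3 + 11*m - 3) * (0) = 0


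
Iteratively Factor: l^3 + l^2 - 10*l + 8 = (l + 4)*(l^2 - 3*l + 2) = (l - 2)*(l + 4)*(l - 1)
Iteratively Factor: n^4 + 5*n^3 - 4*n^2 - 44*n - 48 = (n + 2)*(n^3 + 3*n^2 - 10*n - 24) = (n - 3)*(n + 2)*(n^2 + 6*n + 8) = (n - 3)*(n + 2)*(n + 4)*(n + 2)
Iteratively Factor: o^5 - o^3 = (o)*(o^4 - o^2) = o*(o + 1)*(o^3 - o^2) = o*(o - 1)*(o + 1)*(o^2) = o^2*(o - 1)*(o + 1)*(o)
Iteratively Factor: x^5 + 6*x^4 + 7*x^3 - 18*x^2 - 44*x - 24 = (x + 3)*(x^4 + 3*x^3 - 2*x^2 - 12*x - 8) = (x + 2)*(x + 3)*(x^3 + x^2 - 4*x - 4) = (x + 2)^2*(x + 3)*(x^2 - x - 2) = (x - 2)*(x + 2)^2*(x + 3)*(x + 1)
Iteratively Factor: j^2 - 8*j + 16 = (j - 4)*(j - 4)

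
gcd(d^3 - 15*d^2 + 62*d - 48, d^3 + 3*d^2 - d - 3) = d - 1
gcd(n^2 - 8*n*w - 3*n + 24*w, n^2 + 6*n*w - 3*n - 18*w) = n - 3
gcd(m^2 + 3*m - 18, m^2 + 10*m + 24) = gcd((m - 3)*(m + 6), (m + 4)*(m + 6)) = m + 6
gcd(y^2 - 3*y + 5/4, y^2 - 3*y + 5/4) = y^2 - 3*y + 5/4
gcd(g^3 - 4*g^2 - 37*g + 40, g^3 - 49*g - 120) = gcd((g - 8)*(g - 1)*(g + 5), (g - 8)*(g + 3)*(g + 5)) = g^2 - 3*g - 40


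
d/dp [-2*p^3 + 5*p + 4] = 5 - 6*p^2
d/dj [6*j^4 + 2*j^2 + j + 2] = 24*j^3 + 4*j + 1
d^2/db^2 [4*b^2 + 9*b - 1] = 8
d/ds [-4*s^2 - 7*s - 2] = -8*s - 7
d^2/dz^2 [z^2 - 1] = 2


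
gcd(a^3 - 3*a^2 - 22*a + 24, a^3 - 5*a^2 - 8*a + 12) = a^2 - 7*a + 6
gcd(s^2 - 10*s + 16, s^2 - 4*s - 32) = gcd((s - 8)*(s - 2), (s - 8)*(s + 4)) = s - 8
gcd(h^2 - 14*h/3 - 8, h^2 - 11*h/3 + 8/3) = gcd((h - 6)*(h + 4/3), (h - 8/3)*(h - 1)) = 1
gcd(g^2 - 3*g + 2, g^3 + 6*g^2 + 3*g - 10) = g - 1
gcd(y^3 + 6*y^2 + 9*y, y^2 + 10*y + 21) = y + 3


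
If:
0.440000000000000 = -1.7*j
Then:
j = -0.26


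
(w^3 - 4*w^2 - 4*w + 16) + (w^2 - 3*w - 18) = w^3 - 3*w^2 - 7*w - 2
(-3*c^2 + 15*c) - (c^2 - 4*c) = -4*c^2 + 19*c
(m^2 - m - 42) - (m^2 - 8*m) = 7*m - 42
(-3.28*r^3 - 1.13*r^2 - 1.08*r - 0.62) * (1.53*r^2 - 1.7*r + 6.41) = -5.0184*r^5 + 3.8471*r^4 - 20.7562*r^3 - 6.3559*r^2 - 5.8688*r - 3.9742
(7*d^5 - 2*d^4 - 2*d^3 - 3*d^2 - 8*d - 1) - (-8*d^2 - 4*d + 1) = 7*d^5 - 2*d^4 - 2*d^3 + 5*d^2 - 4*d - 2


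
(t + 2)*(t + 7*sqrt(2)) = t^2 + 2*t + 7*sqrt(2)*t + 14*sqrt(2)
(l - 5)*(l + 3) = l^2 - 2*l - 15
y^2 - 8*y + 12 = (y - 6)*(y - 2)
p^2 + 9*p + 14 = (p + 2)*(p + 7)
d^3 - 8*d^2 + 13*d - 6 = (d - 6)*(d - 1)^2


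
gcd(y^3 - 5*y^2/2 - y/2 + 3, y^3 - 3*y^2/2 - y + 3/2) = y^2 - y/2 - 3/2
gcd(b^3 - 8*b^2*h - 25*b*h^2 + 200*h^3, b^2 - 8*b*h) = b - 8*h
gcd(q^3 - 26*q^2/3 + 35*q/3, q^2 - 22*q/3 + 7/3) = q - 7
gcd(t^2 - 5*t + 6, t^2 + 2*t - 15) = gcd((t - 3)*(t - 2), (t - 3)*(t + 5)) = t - 3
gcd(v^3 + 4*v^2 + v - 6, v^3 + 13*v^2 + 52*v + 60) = v + 2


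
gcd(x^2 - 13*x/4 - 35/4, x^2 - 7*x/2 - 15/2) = x - 5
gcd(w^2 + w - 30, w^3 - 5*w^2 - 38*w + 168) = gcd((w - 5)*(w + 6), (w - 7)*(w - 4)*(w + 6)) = w + 6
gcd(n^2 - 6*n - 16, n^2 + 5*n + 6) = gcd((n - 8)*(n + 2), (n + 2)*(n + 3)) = n + 2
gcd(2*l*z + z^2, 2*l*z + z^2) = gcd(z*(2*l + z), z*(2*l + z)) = 2*l*z + z^2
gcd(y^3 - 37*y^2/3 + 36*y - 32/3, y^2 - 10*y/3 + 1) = y - 1/3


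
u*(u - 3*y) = u^2 - 3*u*y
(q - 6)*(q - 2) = q^2 - 8*q + 12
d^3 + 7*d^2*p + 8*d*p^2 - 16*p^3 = (d - p)*(d + 4*p)^2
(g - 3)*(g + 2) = g^2 - g - 6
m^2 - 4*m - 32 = (m - 8)*(m + 4)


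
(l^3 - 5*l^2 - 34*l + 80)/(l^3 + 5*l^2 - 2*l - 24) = (l^2 - 3*l - 40)/(l^2 + 7*l + 12)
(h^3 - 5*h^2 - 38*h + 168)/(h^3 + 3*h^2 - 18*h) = (h^2 - 11*h + 28)/(h*(h - 3))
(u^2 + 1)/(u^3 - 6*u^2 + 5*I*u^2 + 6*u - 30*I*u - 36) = (u + I)/(u^2 + 6*u*(-1 + I) - 36*I)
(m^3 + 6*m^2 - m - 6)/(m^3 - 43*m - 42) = (m - 1)/(m - 7)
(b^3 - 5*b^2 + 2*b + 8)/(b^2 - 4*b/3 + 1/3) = 3*(b^3 - 5*b^2 + 2*b + 8)/(3*b^2 - 4*b + 1)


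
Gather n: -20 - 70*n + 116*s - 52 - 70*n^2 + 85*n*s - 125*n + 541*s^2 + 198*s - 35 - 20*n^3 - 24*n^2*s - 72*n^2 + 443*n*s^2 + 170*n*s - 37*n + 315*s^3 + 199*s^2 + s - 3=-20*n^3 + n^2*(-24*s - 142) + n*(443*s^2 + 255*s - 232) + 315*s^3 + 740*s^2 + 315*s - 110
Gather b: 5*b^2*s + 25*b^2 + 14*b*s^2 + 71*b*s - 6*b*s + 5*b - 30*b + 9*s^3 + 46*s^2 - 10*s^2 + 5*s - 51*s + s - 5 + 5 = b^2*(5*s + 25) + b*(14*s^2 + 65*s - 25) + 9*s^3 + 36*s^2 - 45*s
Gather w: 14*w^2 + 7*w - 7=14*w^2 + 7*w - 7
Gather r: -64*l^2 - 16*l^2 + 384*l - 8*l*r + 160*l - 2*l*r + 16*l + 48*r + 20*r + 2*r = -80*l^2 + 560*l + r*(70 - 10*l)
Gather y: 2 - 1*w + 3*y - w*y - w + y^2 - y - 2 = -2*w + y^2 + y*(2 - w)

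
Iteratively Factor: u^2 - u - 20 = (u + 4)*(u - 5)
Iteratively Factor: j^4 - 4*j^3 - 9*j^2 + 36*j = (j - 4)*(j^3 - 9*j) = j*(j - 4)*(j^2 - 9) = j*(j - 4)*(j + 3)*(j - 3)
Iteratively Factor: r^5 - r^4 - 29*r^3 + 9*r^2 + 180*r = (r + 4)*(r^4 - 5*r^3 - 9*r^2 + 45*r) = (r - 3)*(r + 4)*(r^3 - 2*r^2 - 15*r) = (r - 3)*(r + 3)*(r + 4)*(r^2 - 5*r) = r*(r - 3)*(r + 3)*(r + 4)*(r - 5)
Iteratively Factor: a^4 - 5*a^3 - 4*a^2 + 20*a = (a - 5)*(a^3 - 4*a) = (a - 5)*(a - 2)*(a^2 + 2*a) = a*(a - 5)*(a - 2)*(a + 2)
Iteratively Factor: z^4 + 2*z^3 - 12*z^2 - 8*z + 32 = (z + 2)*(z^3 - 12*z + 16) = (z - 2)*(z + 2)*(z^2 + 2*z - 8) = (z - 2)*(z + 2)*(z + 4)*(z - 2)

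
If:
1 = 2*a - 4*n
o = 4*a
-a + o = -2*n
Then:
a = 1/8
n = -3/16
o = 1/2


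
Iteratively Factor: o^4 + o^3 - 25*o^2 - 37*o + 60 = (o + 3)*(o^3 - 2*o^2 - 19*o + 20) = (o - 5)*(o + 3)*(o^2 + 3*o - 4) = (o - 5)*(o - 1)*(o + 3)*(o + 4)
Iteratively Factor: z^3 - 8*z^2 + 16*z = (z - 4)*(z^2 - 4*z) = z*(z - 4)*(z - 4)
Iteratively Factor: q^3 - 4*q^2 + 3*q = (q)*(q^2 - 4*q + 3) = q*(q - 1)*(q - 3)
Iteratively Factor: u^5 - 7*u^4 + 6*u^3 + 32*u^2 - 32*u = (u - 4)*(u^4 - 3*u^3 - 6*u^2 + 8*u) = u*(u - 4)*(u^3 - 3*u^2 - 6*u + 8) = u*(u - 4)^2*(u^2 + u - 2) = u*(u - 4)^2*(u - 1)*(u + 2)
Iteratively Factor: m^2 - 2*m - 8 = (m - 4)*(m + 2)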